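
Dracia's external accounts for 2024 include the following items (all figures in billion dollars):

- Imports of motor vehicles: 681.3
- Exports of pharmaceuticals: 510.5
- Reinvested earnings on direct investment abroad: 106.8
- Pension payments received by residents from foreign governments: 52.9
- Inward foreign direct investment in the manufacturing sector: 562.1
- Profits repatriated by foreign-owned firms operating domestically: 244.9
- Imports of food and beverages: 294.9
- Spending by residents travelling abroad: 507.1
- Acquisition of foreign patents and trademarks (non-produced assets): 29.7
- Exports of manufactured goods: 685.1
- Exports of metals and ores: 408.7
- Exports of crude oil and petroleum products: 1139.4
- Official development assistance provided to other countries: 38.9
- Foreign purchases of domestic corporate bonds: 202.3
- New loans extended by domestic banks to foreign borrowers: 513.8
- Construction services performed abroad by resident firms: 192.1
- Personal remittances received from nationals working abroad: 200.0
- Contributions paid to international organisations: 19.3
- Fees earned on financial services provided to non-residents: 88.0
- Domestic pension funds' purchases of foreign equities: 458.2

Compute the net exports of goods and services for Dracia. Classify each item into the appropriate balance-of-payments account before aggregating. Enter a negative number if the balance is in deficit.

1540.5

Goods: -681.3 + 408.7 + 510.5 + 685.1 - 294.9 + 1139.4 = 1767.5
Services: 192.1 - 507.1 + 88.0 = -227.0
Trade balance = 1767.5 + (-227.0) = 1540.5
(Excluded from the trade balance — primary income: reinvested earnings on direct investment abroad 106.8, profits repatriated by foreign-owned firms operating domestically 244.9; secondary income: pension payments received by residents from foreign governments 52.9, official development assistance provided to other countries 38.9, personal remittances received from nationals working abroad 200.0, contributions paid to international organisations 19.3; financial account: inward foreign direct investment in the manufacturing sector 562.1, foreign purchases of domestic corporate bonds 202.3, new loans extended by domestic banks to foreign borrowers 513.8, domestic pension funds' purchases of foreign equities 458.2; capital account: acquisition of foreign patents and trademarks (non-produced assets) 29.7.)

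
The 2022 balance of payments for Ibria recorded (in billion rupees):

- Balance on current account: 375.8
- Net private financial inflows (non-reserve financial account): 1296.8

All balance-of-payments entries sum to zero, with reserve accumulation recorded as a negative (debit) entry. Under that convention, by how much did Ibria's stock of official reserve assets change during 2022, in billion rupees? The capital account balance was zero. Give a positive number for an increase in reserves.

Official reserve transactions balance = -(375.8 + 1296.8) = -1672.6
An accumulation of reserves is recorded as a debit (negative entry), so the change in the stock of reserves is the negative of that balance.
Change in official reserves = -(-1672.6) = 1672.6

1672.6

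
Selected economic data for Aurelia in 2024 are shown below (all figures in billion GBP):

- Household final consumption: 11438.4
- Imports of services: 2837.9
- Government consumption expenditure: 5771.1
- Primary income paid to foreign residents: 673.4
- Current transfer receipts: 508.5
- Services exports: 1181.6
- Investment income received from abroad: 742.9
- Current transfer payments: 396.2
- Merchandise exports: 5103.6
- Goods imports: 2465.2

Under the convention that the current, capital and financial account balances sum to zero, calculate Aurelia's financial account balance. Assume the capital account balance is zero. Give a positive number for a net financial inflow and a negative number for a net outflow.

-1163.9

Goods balance = 5103.6 - 2465.2 = 2638.4
Services balance = 1181.6 - 2837.9 = -1656.3
Trade balance (goods + services) = 2638.4 + (-1656.3) = 982.1
Net primary income = 742.9 - 673.4 = 69.5
Net secondary income = 508.5 - 396.2 = 112.3
Current account = 982.1 + 69.5 + 112.3 = 1163.9
Financial account = -(1163.9) = -1163.9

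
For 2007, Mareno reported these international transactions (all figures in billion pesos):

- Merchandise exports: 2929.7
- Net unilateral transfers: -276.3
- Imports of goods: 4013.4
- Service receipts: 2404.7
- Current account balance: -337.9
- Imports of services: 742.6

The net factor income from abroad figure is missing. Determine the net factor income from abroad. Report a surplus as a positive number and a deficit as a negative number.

Current account = goods balance + services balance + net primary income + net secondary income
Sum of the known components = 302.1
Net factor income from abroad = CA - (known components) = -337.9 - 302.1 = -640.0

-640.0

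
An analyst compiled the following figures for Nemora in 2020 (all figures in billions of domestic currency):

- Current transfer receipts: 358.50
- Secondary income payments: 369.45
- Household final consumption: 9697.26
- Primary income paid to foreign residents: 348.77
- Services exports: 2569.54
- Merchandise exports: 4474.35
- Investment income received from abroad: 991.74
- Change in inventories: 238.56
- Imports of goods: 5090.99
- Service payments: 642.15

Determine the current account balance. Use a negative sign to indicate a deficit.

1942.77

Goods balance = 4474.35 - 5090.99 = -616.64
Services balance = 2569.54 - 642.15 = 1927.39
Trade balance (goods + services) = -616.64 + 1927.39 = 1310.75
Net primary income = 991.74 - 348.77 = 642.97
Net secondary income = 358.50 - 369.45 = -10.95
Current account = 1310.75 + 642.97 + (-10.95) = 1942.77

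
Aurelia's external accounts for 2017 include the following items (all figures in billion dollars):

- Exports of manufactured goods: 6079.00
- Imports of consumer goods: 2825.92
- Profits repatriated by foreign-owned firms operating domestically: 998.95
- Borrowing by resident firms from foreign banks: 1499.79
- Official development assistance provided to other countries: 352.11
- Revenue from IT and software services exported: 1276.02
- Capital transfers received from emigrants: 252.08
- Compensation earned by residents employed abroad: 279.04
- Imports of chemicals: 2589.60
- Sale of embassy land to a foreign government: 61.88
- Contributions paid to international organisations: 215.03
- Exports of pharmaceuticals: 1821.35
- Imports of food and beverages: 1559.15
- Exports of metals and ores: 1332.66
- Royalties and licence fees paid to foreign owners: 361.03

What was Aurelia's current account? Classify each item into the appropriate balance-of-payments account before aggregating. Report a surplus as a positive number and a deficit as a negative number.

1886.28

Goods: 6079.00 - 2825.92 + 1821.35 + 1332.66 - 2589.60 - 1559.15 = 2258.34
Services: -361.03 + 1276.02 = 914.99
Primary income: -998.95 + 279.04 = -719.91
Secondary income: -352.11 - 215.03 = -567.14
Current account = 2258.34 + 914.99 + (-719.91) + (-567.14) = 1886.28
(Excluded from the current account — financial account: borrowing by resident firms from foreign banks 1499.79; capital account: capital transfers received from emigrants 252.08, sale of embassy land to a foreign government 61.88.)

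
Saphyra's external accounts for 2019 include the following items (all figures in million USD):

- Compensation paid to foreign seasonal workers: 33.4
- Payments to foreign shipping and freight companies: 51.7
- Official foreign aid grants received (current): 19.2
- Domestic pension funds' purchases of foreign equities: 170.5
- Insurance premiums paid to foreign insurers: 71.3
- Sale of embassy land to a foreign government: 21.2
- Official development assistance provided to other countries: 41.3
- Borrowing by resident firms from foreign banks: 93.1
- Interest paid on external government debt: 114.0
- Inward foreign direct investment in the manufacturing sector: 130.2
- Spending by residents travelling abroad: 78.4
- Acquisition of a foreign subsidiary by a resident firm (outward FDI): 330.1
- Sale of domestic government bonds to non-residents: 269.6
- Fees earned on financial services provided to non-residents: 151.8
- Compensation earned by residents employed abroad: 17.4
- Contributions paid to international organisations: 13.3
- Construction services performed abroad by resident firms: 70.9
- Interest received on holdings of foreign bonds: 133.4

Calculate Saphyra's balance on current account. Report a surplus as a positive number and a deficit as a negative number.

Services: 151.8 + 70.9 - 71.3 - 51.7 - 78.4 = 21.3
Primary income: -114.0 + 133.4 - 33.4 + 17.4 = 3.4
Secondary income: 19.2 - 13.3 - 41.3 = -35.4
Current account = 21.3 + 3.4 + (-35.4) = -10.7
(Excluded from the current account — financial account: domestic pension funds' purchases of foreign equities 170.5, borrowing by resident firms from foreign banks 93.1, inward foreign direct investment in the manufacturing sector 130.2, acquisition of a foreign subsidiary by a resident firm (outward FDI) 330.1, sale of domestic government bonds to non-residents 269.6; capital account: sale of embassy land to a foreign government 21.2.)

-10.7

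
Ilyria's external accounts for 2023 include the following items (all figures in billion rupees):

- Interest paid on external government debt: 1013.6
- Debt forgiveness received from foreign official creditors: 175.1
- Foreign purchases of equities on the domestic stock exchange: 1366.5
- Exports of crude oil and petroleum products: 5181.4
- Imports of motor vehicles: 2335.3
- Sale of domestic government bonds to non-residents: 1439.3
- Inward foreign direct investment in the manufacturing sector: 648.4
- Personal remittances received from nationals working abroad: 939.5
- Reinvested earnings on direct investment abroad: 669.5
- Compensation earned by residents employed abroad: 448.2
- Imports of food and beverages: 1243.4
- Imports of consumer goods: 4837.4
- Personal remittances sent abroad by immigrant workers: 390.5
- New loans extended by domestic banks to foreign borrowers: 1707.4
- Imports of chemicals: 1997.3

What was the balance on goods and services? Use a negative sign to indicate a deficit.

Goods: 5181.4 - 1243.4 - 4837.4 - 1997.3 - 2335.3 = -5232.0
Trade balance = -5232.0 + 0.0 = -5232.0
(Excluded from the trade balance — primary income: interest paid on external government debt 1013.6, reinvested earnings on direct investment abroad 669.5, compensation earned by residents employed abroad 448.2; capital account: debt forgiveness received from foreign official creditors 175.1; financial account: foreign purchases of equities on the domestic stock exchange 1366.5, sale of domestic government bonds to non-residents 1439.3, inward foreign direct investment in the manufacturing sector 648.4, new loans extended by domestic banks to foreign borrowers 1707.4; secondary income: personal remittances received from nationals working abroad 939.5, personal remittances sent abroad by immigrant workers 390.5.)

-5232.0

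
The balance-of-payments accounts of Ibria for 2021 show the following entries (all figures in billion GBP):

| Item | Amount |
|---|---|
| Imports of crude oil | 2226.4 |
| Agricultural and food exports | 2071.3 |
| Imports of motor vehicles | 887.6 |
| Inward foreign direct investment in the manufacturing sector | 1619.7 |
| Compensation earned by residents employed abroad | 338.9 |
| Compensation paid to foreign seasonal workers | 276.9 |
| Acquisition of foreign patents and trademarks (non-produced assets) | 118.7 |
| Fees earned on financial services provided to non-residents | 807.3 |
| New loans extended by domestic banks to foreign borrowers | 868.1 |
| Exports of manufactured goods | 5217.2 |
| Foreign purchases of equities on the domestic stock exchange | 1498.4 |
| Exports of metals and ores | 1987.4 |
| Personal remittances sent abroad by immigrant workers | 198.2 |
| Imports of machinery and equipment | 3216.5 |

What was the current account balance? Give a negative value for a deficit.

3616.5

Goods: 2071.3 - 887.6 - 2226.4 + 1987.4 - 3216.5 + 5217.2 = 2945.4
Services: 807.3
Primary income: -276.9 + 338.9 = 62.0
Secondary income: -198.2
Current account = 2945.4 + 807.3 + 62.0 + (-198.2) = 3616.5
(Excluded from the current account — financial account: inward foreign direct investment in the manufacturing sector 1619.7, new loans extended by domestic banks to foreign borrowers 868.1, foreign purchases of equities on the domestic stock exchange 1498.4; capital account: acquisition of foreign patents and trademarks (non-produced assets) 118.7.)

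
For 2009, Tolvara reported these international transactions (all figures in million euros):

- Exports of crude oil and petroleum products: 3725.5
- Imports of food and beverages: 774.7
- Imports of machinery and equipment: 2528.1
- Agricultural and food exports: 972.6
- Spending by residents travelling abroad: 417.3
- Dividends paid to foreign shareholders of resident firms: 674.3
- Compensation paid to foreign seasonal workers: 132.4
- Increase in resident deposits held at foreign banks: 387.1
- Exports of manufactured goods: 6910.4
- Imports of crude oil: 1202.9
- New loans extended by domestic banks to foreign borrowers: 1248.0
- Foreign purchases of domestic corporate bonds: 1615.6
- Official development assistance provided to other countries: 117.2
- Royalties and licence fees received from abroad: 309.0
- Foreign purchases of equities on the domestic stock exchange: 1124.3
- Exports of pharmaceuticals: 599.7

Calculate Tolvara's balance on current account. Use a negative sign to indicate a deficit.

6670.3

Goods: 3725.5 + 6910.4 + 972.6 + 599.7 - 774.7 - 2528.1 - 1202.9 = 7702.5
Services: -417.3 + 309.0 = -108.3
Primary income: -674.3 - 132.4 = -806.7
Secondary income: -117.2
Current account = 7702.5 + (-108.3) + (-806.7) + (-117.2) = 6670.3
(Excluded from the current account — financial account: increase in resident deposits held at foreign banks 387.1, new loans extended by domestic banks to foreign borrowers 1248.0, foreign purchases of domestic corporate bonds 1615.6, foreign purchases of equities on the domestic stock exchange 1124.3.)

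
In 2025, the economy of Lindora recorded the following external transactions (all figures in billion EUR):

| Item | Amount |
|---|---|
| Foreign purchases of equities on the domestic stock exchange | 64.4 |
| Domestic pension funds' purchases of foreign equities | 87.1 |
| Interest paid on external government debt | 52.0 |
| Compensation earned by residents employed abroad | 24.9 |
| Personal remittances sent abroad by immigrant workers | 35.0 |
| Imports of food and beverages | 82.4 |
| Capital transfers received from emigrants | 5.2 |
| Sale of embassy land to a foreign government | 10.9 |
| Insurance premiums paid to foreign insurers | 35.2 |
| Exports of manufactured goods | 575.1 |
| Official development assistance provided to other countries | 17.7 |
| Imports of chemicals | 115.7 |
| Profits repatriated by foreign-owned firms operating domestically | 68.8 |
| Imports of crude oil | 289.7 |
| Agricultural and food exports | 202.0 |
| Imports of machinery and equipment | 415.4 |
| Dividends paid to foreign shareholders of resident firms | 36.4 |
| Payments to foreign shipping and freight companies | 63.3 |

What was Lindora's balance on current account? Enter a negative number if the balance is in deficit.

Goods: -415.4 - 289.7 - 115.7 + 202.0 + 575.1 - 82.4 = -126.1
Services: -63.3 - 35.2 = -98.5
Primary income: -36.4 + 24.9 - 52.0 - 68.8 = -132.3
Secondary income: -35.0 - 17.7 = -52.7
Current account = (-126.1) + (-98.5) + (-132.3) + (-52.7) = -409.6
(Excluded from the current account — financial account: foreign purchases of equities on the domestic stock exchange 64.4, domestic pension funds' purchases of foreign equities 87.1; capital account: capital transfers received from emigrants 5.2, sale of embassy land to a foreign government 10.9.)

-409.6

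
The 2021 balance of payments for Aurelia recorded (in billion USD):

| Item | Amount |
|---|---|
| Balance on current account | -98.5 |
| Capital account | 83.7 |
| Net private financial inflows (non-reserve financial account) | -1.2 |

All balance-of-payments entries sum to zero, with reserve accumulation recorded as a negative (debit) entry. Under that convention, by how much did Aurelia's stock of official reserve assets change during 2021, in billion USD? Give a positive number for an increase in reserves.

-16.0

Official reserve transactions balance = -((-98.5) + 83.7 + (-1.2)) = 16.0
An accumulation of reserves is recorded as a debit (negative entry), so the change in the stock of reserves is the negative of that balance.
Change in official reserves = -(16.0) = -16.0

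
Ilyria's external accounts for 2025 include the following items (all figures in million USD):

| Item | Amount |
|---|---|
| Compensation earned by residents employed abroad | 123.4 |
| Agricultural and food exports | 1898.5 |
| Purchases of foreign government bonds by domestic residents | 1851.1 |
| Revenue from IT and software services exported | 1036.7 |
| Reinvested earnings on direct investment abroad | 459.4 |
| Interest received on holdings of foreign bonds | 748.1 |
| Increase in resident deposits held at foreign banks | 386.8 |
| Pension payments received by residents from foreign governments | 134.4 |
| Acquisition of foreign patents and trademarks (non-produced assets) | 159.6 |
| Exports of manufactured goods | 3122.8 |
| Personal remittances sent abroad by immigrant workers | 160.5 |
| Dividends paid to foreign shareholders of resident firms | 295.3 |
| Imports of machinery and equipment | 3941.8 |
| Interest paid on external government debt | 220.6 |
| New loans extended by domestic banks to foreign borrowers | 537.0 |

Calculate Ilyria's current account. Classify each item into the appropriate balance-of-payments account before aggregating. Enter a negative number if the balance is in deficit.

2905.1

Goods: 1898.5 - 3941.8 + 3122.8 = 1079.5
Services: 1036.7
Primary income: 748.1 + 123.4 - 220.6 + 459.4 - 295.3 = 815.0
Secondary income: 134.4 - 160.5 = -26.1
Current account = 1079.5 + 1036.7 + 815.0 + (-26.1) = 2905.1
(Excluded from the current account — financial account: purchases of foreign government bonds by domestic residents 1851.1, increase in resident deposits held at foreign banks 386.8, new loans extended by domestic banks to foreign borrowers 537.0; capital account: acquisition of foreign patents and trademarks (non-produced assets) 159.6.)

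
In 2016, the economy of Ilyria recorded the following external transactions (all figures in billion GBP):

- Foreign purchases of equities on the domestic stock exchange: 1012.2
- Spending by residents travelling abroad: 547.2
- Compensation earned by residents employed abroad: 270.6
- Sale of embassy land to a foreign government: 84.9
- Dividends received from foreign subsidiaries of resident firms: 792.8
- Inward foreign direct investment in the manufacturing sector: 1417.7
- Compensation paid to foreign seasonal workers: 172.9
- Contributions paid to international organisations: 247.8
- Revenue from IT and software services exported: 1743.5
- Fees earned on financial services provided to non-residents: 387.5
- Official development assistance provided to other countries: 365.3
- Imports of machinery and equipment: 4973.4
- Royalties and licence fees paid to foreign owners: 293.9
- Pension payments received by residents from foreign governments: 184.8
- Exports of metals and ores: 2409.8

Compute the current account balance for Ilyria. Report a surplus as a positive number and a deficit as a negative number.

Goods: 2409.8 - 4973.4 = -2563.6
Services: 1743.5 - 293.9 - 547.2 + 387.5 = 1289.9
Primary income: 270.6 - 172.9 + 792.8 = 890.5
Secondary income: 184.8 - 365.3 - 247.8 = -428.3
Current account = (-2563.6) + 1289.9 + 890.5 + (-428.3) = -811.5
(Excluded from the current account — financial account: foreign purchases of equities on the domestic stock exchange 1012.2, inward foreign direct investment in the manufacturing sector 1417.7; capital account: sale of embassy land to a foreign government 84.9.)

-811.5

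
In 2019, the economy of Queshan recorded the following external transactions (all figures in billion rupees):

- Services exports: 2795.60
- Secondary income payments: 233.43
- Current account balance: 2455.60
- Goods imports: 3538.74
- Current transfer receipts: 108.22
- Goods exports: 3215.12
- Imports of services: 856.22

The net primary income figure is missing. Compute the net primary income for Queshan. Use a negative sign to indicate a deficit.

965.05

Current account = goods balance + services balance + net primary income + net secondary income
Sum of the known components = 1490.55
Net primary income = CA - (known components) = 2455.60 - 1490.55 = 965.05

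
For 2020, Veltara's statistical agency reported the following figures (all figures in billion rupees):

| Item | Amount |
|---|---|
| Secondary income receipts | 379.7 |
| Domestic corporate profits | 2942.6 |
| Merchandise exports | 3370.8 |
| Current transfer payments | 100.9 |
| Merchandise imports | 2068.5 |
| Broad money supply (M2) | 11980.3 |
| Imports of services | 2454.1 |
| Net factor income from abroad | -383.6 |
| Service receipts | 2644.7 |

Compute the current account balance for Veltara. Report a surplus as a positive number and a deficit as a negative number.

Goods balance = 3370.8 - 2068.5 = 1302.3
Services balance = 2644.7 - 2454.1 = 190.6
Trade balance (goods + services) = 1302.3 + 190.6 = 1492.9
Net primary income = -383.6
Net secondary income = 379.7 - 100.9 = 278.8
Current account = 1492.9 + (-383.6) + 278.8 = 1388.1

1388.1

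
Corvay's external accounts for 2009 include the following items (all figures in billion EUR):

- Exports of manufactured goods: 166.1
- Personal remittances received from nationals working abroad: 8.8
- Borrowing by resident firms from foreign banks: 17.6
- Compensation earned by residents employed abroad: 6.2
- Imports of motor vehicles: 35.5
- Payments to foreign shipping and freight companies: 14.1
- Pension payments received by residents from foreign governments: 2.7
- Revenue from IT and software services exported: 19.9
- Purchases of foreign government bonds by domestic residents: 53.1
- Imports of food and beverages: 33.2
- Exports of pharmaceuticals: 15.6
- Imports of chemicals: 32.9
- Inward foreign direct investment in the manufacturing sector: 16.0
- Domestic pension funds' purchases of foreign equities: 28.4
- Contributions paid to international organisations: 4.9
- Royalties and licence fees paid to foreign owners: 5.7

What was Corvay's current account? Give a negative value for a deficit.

93.0

Goods: 166.1 - 35.5 - 33.2 + 15.6 - 32.9 = 80.1
Services: -5.7 - 14.1 + 19.9 = 0.1
Primary income: 6.2
Secondary income: 2.7 + 8.8 - 4.9 = 6.6
Current account = 80.1 + 0.1 + 6.2 + 6.6 = 93.0
(Excluded from the current account — financial account: borrowing by resident firms from foreign banks 17.6, purchases of foreign government bonds by domestic residents 53.1, inward foreign direct investment in the manufacturing sector 16.0, domestic pension funds' purchases of foreign equities 28.4.)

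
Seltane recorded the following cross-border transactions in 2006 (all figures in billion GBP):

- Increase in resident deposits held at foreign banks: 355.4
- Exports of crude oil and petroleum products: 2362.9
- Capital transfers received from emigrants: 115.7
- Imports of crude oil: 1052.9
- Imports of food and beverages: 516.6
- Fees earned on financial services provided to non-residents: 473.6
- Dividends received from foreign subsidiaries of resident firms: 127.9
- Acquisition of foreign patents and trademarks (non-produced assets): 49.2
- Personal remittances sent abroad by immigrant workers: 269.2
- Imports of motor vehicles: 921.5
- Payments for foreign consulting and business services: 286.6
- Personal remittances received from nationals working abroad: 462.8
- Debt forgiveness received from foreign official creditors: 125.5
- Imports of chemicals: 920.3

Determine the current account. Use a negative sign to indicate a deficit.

Goods: 2362.9 - 920.3 - 516.6 - 921.5 - 1052.9 = -1048.4
Services: -286.6 + 473.6 = 187.0
Primary income: 127.9
Secondary income: -269.2 + 462.8 = 193.6
Current account = (-1048.4) + 187.0 + 127.9 + 193.6 = -539.9
(Excluded from the current account — financial account: increase in resident deposits held at foreign banks 355.4; capital account: capital transfers received from emigrants 115.7, acquisition of foreign patents and trademarks (non-produced assets) 49.2, debt forgiveness received from foreign official creditors 125.5.)

-539.9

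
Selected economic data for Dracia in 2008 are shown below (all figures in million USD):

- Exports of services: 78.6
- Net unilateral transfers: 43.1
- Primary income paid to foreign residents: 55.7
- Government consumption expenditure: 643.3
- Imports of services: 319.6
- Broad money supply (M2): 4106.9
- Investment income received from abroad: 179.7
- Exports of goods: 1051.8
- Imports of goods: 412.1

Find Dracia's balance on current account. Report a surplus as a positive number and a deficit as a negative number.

Goods balance = 1051.8 - 412.1 = 639.7
Services balance = 78.6 - 319.6 = -241.0
Trade balance (goods + services) = 639.7 + (-241.0) = 398.7
Net primary income = 179.7 - 55.7 = 124.0
Net secondary income = 43.1
Current account = 398.7 + 124.0 + 43.1 = 565.8

565.8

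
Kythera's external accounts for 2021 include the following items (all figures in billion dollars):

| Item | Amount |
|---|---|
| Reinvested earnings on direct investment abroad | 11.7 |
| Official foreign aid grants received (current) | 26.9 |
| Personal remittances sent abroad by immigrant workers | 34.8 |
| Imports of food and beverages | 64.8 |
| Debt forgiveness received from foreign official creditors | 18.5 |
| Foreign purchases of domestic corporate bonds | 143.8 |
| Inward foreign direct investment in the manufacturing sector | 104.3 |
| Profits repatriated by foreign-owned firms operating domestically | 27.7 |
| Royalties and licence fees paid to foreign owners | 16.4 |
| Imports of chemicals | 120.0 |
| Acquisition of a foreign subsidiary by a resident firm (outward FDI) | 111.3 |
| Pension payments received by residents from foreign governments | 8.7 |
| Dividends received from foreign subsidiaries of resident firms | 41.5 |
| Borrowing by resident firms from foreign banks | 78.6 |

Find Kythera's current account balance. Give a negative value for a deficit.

Goods: -64.8 - 120.0 = -184.8
Services: -16.4
Primary income: -27.7 + 41.5 + 11.7 = 25.5
Secondary income: 8.7 - 34.8 + 26.9 = 0.8
Current account = (-184.8) + (-16.4) + 25.5 + 0.8 = -174.9
(Excluded from the current account — capital account: debt forgiveness received from foreign official creditors 18.5; financial account: foreign purchases of domestic corporate bonds 143.8, inward foreign direct investment in the manufacturing sector 104.3, acquisition of a foreign subsidiary by a resident firm (outward FDI) 111.3, borrowing by resident firms from foreign banks 78.6.)

-174.9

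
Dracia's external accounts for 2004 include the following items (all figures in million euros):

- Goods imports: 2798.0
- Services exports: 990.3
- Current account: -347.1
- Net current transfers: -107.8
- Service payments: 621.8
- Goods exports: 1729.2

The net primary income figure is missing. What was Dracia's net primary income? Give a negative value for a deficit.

461.0

Current account = goods balance + services balance + net primary income + net secondary income
Sum of the known components = -808.1
Net primary income = CA - (known components) = -347.1 - (-808.1) = 461.0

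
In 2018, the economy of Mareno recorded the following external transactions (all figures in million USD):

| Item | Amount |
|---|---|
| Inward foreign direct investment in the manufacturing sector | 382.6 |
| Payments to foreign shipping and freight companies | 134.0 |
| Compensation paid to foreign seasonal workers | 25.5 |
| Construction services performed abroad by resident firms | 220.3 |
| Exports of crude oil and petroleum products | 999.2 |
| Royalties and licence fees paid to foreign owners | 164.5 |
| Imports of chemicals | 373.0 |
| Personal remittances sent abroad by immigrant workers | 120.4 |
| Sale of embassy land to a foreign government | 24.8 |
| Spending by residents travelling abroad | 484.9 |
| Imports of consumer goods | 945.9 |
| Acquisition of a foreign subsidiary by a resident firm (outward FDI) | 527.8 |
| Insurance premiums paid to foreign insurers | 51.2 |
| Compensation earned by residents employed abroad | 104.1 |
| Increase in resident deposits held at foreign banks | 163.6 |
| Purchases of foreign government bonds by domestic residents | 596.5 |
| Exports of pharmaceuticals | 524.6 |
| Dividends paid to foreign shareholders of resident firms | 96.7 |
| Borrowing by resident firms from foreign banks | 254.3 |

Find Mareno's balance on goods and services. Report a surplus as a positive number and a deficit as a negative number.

Goods: 524.6 + 999.2 - 373.0 - 945.9 = 204.9
Services: -51.2 + 220.3 - 484.9 - 134.0 - 164.5 = -614.3
Trade balance = 204.9 + (-614.3) = -409.4
(Excluded from the trade balance — financial account: inward foreign direct investment in the manufacturing sector 382.6, acquisition of a foreign subsidiary by a resident firm (outward FDI) 527.8, increase in resident deposits held at foreign banks 163.6, purchases of foreign government bonds by domestic residents 596.5, borrowing by resident firms from foreign banks 254.3; primary income: compensation paid to foreign seasonal workers 25.5, compensation earned by residents employed abroad 104.1, dividends paid to foreign shareholders of resident firms 96.7; secondary income: personal remittances sent abroad by immigrant workers 120.4; capital account: sale of embassy land to a foreign government 24.8.)

-409.4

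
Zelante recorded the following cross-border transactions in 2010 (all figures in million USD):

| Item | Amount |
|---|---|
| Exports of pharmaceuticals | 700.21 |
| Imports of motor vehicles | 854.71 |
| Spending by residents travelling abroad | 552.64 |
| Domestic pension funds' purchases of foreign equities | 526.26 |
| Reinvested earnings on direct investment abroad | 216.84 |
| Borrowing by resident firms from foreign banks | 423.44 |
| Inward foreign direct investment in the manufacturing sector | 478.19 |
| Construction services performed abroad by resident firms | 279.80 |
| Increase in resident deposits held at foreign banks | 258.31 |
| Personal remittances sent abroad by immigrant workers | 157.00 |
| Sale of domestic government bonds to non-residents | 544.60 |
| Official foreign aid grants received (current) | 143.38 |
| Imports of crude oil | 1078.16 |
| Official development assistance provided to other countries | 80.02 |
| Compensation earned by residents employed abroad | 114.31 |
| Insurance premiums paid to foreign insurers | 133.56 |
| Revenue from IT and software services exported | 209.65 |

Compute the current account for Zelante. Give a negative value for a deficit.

Goods: 700.21 - 1078.16 - 854.71 = -1232.66
Services: 279.80 - 133.56 - 552.64 + 209.65 = -196.75
Primary income: 114.31 + 216.84 = 331.15
Secondary income: -157.00 + 143.38 - 80.02 = -93.64
Current account = (-1232.66) + (-196.75) + 331.15 + (-93.64) = -1191.90
(Excluded from the current account — financial account: domestic pension funds' purchases of foreign equities 526.26, borrowing by resident firms from foreign banks 423.44, inward foreign direct investment in the manufacturing sector 478.19, increase in resident deposits held at foreign banks 258.31, sale of domestic government bonds to non-residents 544.60.)

-1191.90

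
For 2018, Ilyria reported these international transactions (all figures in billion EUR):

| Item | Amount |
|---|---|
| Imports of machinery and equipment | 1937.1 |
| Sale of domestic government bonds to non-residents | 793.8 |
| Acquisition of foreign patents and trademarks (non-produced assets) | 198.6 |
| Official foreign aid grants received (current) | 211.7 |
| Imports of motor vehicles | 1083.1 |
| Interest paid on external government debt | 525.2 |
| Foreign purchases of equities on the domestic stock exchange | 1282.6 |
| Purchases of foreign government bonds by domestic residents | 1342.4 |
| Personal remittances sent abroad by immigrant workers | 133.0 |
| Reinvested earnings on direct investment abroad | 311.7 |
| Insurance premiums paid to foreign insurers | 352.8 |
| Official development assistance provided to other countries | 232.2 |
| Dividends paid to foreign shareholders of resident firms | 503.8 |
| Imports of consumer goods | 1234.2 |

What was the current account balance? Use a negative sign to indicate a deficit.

-5478.0

Goods: -1083.1 - 1234.2 - 1937.1 = -4254.4
Services: -352.8
Primary income: -525.2 + 311.7 - 503.8 = -717.3
Secondary income: 211.7 - 232.2 - 133.0 = -153.5
Current account = (-4254.4) + (-352.8) + (-717.3) + (-153.5) = -5478.0
(Excluded from the current account — financial account: sale of domestic government bonds to non-residents 793.8, foreign purchases of equities on the domestic stock exchange 1282.6, purchases of foreign government bonds by domestic residents 1342.4; capital account: acquisition of foreign patents and trademarks (non-produced assets) 198.6.)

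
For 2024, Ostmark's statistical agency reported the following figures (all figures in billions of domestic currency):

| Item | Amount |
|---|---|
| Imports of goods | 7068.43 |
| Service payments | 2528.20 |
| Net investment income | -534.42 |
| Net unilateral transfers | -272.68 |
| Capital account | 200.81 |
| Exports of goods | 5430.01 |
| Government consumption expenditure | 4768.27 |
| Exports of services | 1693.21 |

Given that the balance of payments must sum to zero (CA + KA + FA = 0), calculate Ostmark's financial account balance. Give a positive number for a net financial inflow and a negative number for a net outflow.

3079.70

Goods balance = 5430.01 - 7068.43 = -1638.42
Services balance = 1693.21 - 2528.20 = -834.99
Trade balance (goods + services) = -1638.42 + (-834.99) = -2473.41
Net primary income = -534.42
Net secondary income = -272.68
Current account = -2473.41 + (-534.42) + (-272.68) = -3280.51
Financial account = -(-3280.51 + 200.81) = 3079.70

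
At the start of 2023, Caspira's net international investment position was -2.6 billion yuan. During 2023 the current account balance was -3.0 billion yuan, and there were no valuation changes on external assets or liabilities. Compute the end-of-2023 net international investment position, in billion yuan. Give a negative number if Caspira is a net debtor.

With no valuation effects, change in NIIP = current account = -3.0
End-of-year NIIP = -2.6 + (-3.0) = -5.6

-5.6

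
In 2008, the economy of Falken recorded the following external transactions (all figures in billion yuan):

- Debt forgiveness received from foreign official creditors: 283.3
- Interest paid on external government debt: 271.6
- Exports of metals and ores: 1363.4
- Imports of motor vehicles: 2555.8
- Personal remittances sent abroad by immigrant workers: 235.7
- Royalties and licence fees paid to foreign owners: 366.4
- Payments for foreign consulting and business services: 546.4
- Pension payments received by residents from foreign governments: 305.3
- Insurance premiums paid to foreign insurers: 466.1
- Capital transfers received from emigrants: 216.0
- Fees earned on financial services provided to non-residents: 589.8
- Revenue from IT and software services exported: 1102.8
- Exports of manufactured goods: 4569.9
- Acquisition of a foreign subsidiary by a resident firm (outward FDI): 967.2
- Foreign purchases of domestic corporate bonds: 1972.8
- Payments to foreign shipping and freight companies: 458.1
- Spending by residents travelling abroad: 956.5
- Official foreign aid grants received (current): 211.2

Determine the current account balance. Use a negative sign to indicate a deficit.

Goods: 1363.4 + 4569.9 - 2555.8 = 3377.5
Services: 589.8 - 546.4 - 366.4 - 956.5 - 458.1 - 466.1 + 1102.8 = -1100.9
Primary income: -271.6
Secondary income: 305.3 + 211.2 - 235.7 = 280.8
Current account = 3377.5 + (-1100.9) + (-271.6) + 280.8 = 2285.8
(Excluded from the current account — capital account: debt forgiveness received from foreign official creditors 283.3, capital transfers received from emigrants 216.0; financial account: acquisition of a foreign subsidiary by a resident firm (outward FDI) 967.2, foreign purchases of domestic corporate bonds 1972.8.)

2285.8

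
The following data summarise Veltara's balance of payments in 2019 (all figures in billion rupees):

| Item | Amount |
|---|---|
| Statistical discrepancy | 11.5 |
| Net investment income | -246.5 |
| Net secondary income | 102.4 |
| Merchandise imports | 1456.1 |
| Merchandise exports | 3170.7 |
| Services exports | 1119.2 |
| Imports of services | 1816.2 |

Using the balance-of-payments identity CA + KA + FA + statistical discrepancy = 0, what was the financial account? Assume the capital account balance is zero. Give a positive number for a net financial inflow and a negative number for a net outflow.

Goods balance = 3170.7 - 1456.1 = 1714.6
Services balance = 1119.2 - 1816.2 = -697.0
Trade balance (goods + services) = 1714.6 + (-697.0) = 1017.6
Net primary income = -246.5
Net secondary income = 102.4
Current account = 1017.6 + (-246.5) + 102.4 = 873.5
Financial account = -(873.5 + 11.5) = -885.0

-885.0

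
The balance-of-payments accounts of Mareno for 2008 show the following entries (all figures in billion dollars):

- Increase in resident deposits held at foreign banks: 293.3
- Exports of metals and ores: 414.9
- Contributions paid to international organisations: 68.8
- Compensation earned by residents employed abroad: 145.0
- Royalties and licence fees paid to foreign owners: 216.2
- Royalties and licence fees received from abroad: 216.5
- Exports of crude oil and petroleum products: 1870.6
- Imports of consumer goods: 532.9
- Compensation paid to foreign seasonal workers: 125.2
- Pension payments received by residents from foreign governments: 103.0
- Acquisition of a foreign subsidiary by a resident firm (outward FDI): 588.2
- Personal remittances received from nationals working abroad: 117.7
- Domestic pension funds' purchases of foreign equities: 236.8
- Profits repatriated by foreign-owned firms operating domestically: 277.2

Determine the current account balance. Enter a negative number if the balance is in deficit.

1647.4

Goods: 414.9 - 532.9 + 1870.6 = 1752.6
Services: 216.5 - 216.2 = 0.3
Primary income: -125.2 - 277.2 + 145.0 = -257.4
Secondary income: 117.7 - 68.8 + 103.0 = 151.9
Current account = 1752.6 + 0.3 + (-257.4) + 151.9 = 1647.4
(Excluded from the current account — financial account: increase in resident deposits held at foreign banks 293.3, acquisition of a foreign subsidiary by a resident firm (outward FDI) 588.2, domestic pension funds' purchases of foreign equities 236.8.)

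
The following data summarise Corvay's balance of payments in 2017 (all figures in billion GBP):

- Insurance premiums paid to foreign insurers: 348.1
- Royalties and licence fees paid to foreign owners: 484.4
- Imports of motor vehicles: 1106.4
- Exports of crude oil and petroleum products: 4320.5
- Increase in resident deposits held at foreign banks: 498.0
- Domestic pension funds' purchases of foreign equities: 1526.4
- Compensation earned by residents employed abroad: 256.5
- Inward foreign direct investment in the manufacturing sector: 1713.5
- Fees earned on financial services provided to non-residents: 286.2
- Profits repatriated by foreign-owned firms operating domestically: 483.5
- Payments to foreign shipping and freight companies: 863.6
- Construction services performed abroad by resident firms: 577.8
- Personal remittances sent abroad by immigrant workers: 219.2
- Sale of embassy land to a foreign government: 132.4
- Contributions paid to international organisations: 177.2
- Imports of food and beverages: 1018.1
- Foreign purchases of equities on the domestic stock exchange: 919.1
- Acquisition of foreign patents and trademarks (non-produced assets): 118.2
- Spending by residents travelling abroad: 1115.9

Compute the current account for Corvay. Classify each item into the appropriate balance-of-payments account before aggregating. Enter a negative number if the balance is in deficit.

-375.4

Goods: -1106.4 + 4320.5 - 1018.1 = 2196.0
Services: -484.4 - 1115.9 - 348.1 + 286.2 - 863.6 + 577.8 = -1948.0
Primary income: -483.5 + 256.5 = -227.0
Secondary income: -219.2 - 177.2 = -396.4
Current account = 2196.0 + (-1948.0) + (-227.0) + (-396.4) = -375.4
(Excluded from the current account — financial account: increase in resident deposits held at foreign banks 498.0, domestic pension funds' purchases of foreign equities 1526.4, inward foreign direct investment in the manufacturing sector 1713.5, foreign purchases of equities on the domestic stock exchange 919.1; capital account: sale of embassy land to a foreign government 132.4, acquisition of foreign patents and trademarks (non-produced assets) 118.2.)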